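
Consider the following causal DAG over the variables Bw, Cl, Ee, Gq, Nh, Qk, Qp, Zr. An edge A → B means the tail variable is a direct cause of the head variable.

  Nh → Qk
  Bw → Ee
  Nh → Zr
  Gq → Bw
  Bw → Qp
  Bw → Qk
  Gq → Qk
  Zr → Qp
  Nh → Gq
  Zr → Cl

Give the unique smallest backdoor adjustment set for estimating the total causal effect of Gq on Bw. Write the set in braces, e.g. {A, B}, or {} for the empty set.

Variables eligible for adjustment (non-descendants of Gq, excluding Gq and Bw): {Cl, Nh, Zr}.
Backdoor paths from Gq to Bw:
  P1: Gq <- Nh -> Zr -> Qp <- Bw
  P2: Gq <- Nh -> Qk <- Bw
Each backdoor path contains an unconditioned collider, so every path is already blocked with the empty conditioning set:
  P1: blocked at collider Qp (neither it nor any descendant is in the conditioning set).
  P2: blocked at collider Qk (neither it nor any descendant is in the conditioning set).
The empty set is therefore the unique smallest valid set.

{}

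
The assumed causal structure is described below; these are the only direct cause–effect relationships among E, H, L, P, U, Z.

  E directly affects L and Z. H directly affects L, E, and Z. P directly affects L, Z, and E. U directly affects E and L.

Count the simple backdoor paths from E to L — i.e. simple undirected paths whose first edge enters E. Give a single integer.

A backdoor path from E to L is any simple undirected path whose first edge points into E (i.e. leaves E via a parent).
Parents of E: {H, P, U}.
Enumerating:
  P1: E <- U -> L
  P2: E <- H -> Z <- P -> L
  P3: E <- H -> L
  P4: E <- P -> Z <- H -> L
  P5: E <- P -> L
That exhausts the simple backdoor paths. Count: 5.

5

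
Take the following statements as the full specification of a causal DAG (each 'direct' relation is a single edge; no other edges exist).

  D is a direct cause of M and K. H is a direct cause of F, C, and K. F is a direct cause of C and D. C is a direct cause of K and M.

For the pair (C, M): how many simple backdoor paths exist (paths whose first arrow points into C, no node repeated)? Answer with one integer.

A backdoor path from C to M is any simple undirected path whose first edge points into C (i.e. leaves C via a parent).
Parents of C: {F, H}.
Enumerating:
  P1: C <- H -> F -> D -> M
  P2: C <- H -> K <- D -> M
  P3: C <- F <- H -> K <- D -> M
  P4: C <- F -> D -> M
That exhausts the simple backdoor paths. Count: 4.

4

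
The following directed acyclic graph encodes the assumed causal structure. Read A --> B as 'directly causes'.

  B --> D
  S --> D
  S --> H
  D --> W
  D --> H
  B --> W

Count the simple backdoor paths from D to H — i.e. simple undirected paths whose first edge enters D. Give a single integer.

A backdoor path from D to H is any simple undirected path whose first edge points into D (i.e. leaves D via a parent).
Parents of D: {B, S}.
Enumerating:
  P1: D <- S -> H
That exhausts the simple backdoor paths. Count: 1.

1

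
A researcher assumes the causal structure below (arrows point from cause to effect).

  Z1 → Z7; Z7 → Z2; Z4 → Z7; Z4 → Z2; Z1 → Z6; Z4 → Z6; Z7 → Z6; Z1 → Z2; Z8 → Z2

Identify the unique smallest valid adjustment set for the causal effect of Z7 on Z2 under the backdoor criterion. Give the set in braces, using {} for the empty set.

{Z1, Z4}

Variables eligible for adjustment (non-descendants of Z7, excluding Z7 and Z2): {Z1, Z4, Z8}.
Backdoor paths from Z7 to Z2:
  P1: Z7 <- Z4 -> Z2
  P2: Z7 <- Z4 -> Z6 <- Z1 -> Z2
  P3: Z7 <- Z1 -> Z2
  P4: Z7 <- Z1 -> Z6 <- Z4 -> Z2
The empty set is not sufficient: P1 (Z7 <- Z4 -> Z2) has no collider blocking it and no conditioned non-collider, so it is open.
Try {Z1, Z4}:
  P1: blocked at fork node Z4 ∈ conditioning set.
  P2: blocked at fork node Z4 ∈ conditioning set.
  P3: blocked at fork node Z1 ∈ conditioning set.
  P4: blocked at fork node Z1 ∈ conditioning set.
{Z1, Z4} contains no descendant of Z7 and blocks every backdoor path.
Every element of {Z1, Z4} is needed (dropping Z1 leaves P3 open; dropping Z4 leaves P1 open), so no proper subset is valid.
Among all size-2 subsets of the eligible variables, only {Z1, Z4} blocks every backdoor path, so it is the unique smallest valid adjustment set.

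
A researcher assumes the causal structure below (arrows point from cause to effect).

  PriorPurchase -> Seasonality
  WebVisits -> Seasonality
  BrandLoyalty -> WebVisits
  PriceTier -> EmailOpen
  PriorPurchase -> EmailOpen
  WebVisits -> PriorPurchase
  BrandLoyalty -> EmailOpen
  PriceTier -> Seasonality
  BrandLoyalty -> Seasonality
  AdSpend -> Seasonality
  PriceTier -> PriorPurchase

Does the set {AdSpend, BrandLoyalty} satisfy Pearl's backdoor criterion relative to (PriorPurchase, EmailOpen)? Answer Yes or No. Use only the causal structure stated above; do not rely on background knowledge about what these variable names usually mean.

No

Backdoor paths from PriorPurchase to EmailOpen (paths whose first edge points into PriorPurchase):
  P1: PriorPurchase <- PriceTier -> Seasonality <- BrandLoyalty -> EmailOpen
  P2: PriorPurchase <- PriceTier -> Seasonality <- WebVisits <- BrandLoyalty -> EmailOpen
  P3: PriorPurchase <- PriceTier -> EmailOpen
  P4: PriorPurchase <- WebVisits <- BrandLoyalty -> Seasonality <- PriceTier -> EmailOpen
  P5: PriorPurchase <- WebVisits <- BrandLoyalty -> EmailOpen
  P6: PriorPurchase <- WebVisits -> Seasonality <- BrandLoyalty -> EmailOpen
  P7: PriorPurchase <- WebVisits -> Seasonality <- PriceTier -> EmailOpen
Condition 1 (no descendant of PriorPurchase in the set): holds — descendants of PriorPurchase are {EmailOpen, Seasonality}; none are in {AdSpend, BrandLoyalty}.
Condition 2 (every backdoor path blocked by {AdSpend, BrandLoyalty}):
  P1: blocked at collider Seasonality (neither it nor any descendant is in the conditioning set).
  P2: blocked at collider Seasonality (neither it nor any descendant is in the conditioning set).
  P3: open — no interior node is in the conditioning set.
  P4: blocked at fork node BrandLoyalty ∈ conditioning set.
  P5: blocked at fork node BrandLoyalty ∈ conditioning set.
  P6: blocked at collider Seasonality (neither it nor any descendant is in the conditioning set).
  P7: blocked at collider Seasonality (neither it nor any descendant is in the conditioning set).
{AdSpend, BrandLoyalty} does not satisfy the backdoor criterion.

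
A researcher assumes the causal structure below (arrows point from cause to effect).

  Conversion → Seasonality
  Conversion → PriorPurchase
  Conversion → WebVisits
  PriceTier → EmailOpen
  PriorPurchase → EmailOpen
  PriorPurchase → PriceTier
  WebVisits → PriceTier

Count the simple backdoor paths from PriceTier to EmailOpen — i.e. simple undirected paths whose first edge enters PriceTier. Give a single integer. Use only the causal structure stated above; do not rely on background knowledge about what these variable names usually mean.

A backdoor path from PriceTier to EmailOpen is any simple undirected path whose first edge points into PriceTier (i.e. leaves PriceTier via a parent).
Parents of PriceTier: {PriorPurchase, WebVisits}.
Enumerating:
  P1: PriceTier <- WebVisits <- Conversion -> PriorPurchase -> EmailOpen
  P2: PriceTier <- PriorPurchase -> EmailOpen
That exhausts the simple backdoor paths. Count: 2.

2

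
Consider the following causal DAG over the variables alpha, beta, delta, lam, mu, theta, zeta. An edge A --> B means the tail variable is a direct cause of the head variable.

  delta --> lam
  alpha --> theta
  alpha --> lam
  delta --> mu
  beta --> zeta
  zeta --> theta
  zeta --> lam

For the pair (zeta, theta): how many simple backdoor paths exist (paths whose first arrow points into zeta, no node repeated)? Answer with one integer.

A backdoor path from zeta to theta is any simple undirected path whose first edge points into zeta (i.e. leaves zeta via a parent).
Parents of zeta: {beta}.
No simple path from any parent of zeta reaches theta without revisiting zeta, so there are no backdoor paths.

0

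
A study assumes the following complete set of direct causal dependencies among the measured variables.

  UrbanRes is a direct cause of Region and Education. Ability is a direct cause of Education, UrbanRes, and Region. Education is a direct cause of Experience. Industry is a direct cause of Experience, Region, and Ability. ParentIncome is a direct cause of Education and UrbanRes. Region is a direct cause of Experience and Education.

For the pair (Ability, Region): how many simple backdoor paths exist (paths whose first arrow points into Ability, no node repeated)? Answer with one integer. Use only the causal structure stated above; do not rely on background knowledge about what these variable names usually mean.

A backdoor path from Ability to Region is any simple undirected path whose first edge points into Ability (i.e. leaves Ability via a parent).
Parents of Ability: {Industry}.
Enumerating:
  P1: Ability <- Industry -> Region
  P2: Ability <- Industry -> Experience <- Region
  P3: Ability <- Industry -> Experience <- Education <- ParentIncome -> UrbanRes -> Region
  P4: Ability <- Industry -> Experience <- Education <- UrbanRes -> Region
  P5: Ability <- Industry -> Experience <- Education <- Region
That exhausts the simple backdoor paths. Count: 5.

5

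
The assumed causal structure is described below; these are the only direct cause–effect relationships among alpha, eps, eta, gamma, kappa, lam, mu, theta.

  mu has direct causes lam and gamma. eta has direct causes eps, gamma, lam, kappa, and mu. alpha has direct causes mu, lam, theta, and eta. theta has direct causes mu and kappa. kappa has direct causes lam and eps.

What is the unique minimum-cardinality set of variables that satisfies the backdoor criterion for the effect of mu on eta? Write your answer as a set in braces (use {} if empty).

Variables eligible for adjustment (non-descendants of mu, excluding mu and eta): {eps, gamma, kappa, lam}.
Backdoor paths from mu to eta:
  P1: mu <- gamma -> eta
  P2: mu <- lam -> kappa <- eps -> eta
  P3: mu <- lam -> kappa -> theta -> alpha <- eta
  P4: mu <- lam -> kappa -> eta
  P5: mu <- lam -> eta
  P6: mu <- lam -> alpha <- theta <- kappa <- eps -> eta
  P7: mu <- lam -> alpha <- theta <- kappa -> eta
  P8: mu <- lam -> alpha <- eta
The empty set is not sufficient: P1 (mu <- gamma -> eta) has no collider blocking it and no conditioned non-collider, so it is open.
Try {gamma, lam}:
  P1: blocked at fork node gamma ∈ conditioning set.
  P2: blocked at fork node lam ∈ conditioning set.
  P3: blocked at fork node lam ∈ conditioning set.
  P4: blocked at fork node lam ∈ conditioning set.
  P5: blocked at fork node lam ∈ conditioning set.
  P6: blocked at fork node lam ∈ conditioning set.
  P7: blocked at fork node lam ∈ conditioning set.
  P8: blocked at fork node lam ∈ conditioning set.
{gamma, lam} contains no descendant of mu and blocks every backdoor path.
Every element of {gamma, lam} is needed (dropping gamma leaves P1 open; dropping lam leaves P4 open), so no proper subset is valid.
Among all size-2 subsets of the eligible variables, only {gamma, lam} blocks every backdoor path, so it is the unique smallest valid adjustment set.

{gamma, lam}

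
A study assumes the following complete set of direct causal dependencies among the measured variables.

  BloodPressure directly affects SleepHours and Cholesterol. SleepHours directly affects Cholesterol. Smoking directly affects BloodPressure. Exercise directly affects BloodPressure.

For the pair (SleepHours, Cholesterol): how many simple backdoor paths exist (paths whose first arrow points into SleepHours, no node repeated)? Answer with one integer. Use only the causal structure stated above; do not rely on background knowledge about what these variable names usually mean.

1

A backdoor path from SleepHours to Cholesterol is any simple undirected path whose first edge points into SleepHours (i.e. leaves SleepHours via a parent).
Parents of SleepHours: {BloodPressure}.
Enumerating:
  P1: SleepHours <- BloodPressure -> Cholesterol
That exhausts the simple backdoor paths. Count: 1.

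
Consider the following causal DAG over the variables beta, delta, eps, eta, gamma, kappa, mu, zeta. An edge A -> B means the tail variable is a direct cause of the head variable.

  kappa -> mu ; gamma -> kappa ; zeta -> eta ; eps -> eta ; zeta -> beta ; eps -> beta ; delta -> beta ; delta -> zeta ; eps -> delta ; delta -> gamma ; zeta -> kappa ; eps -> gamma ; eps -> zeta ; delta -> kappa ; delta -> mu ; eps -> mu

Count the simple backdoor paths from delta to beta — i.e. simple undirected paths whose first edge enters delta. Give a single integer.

5

A backdoor path from delta to beta is any simple undirected path whose first edge points into delta (i.e. leaves delta via a parent).
Parents of delta: {eps}.
Enumerating:
  P1: delta <- eps -> zeta -> beta
  P2: delta <- eps -> gamma -> kappa <- zeta -> beta
  P3: delta <- eps -> mu <- kappa <- zeta -> beta
  P4: delta <- eps -> beta
  P5: delta <- eps -> eta <- zeta -> beta
That exhausts the simple backdoor paths. Count: 5.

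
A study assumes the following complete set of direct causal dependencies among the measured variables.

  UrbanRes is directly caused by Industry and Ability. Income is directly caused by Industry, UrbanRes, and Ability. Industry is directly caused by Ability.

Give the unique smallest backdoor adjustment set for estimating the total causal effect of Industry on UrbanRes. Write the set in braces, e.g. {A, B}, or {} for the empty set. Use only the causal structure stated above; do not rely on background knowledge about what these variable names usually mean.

Variables eligible for adjustment (non-descendants of Industry, excluding Industry and UrbanRes): {Ability}.
Backdoor paths from Industry to UrbanRes:
  P1: Industry <- Ability -> UrbanRes
  P2: Industry <- Ability -> Income <- UrbanRes
The empty set is not sufficient: P1 (Industry <- Ability -> UrbanRes) has no collider blocking it and no conditioned non-collider, so it is open.
Try {Ability}:
  P1: blocked at fork node Ability ∈ conditioning set.
  P2: blocked at fork node Ability ∈ conditioning set.
{Ability} contains no descendant of Industry and blocks every backdoor path.
{Ability} is the unique smallest valid adjustment set.

{Ability}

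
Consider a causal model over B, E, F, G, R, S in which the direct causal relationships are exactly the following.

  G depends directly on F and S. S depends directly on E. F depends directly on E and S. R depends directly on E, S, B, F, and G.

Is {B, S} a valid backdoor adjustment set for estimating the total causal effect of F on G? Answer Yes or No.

Yes

Backdoor paths from F to G (paths whose first edge points into F):
  P1: F <- E -> S -> G
  P2: F <- E -> S -> R <- G
  P3: F <- E -> R <- S -> G
  P4: F <- E -> R <- G
  P5: F <- S <- E -> R <- G
  P6: F <- S -> G
  P7: F <- S -> R <- G
Condition 1 (no descendant of F in the set): holds — descendants of F are {G, R}; none are in {B, S}.
Condition 2 (every backdoor path blocked by {B, S}):
  P1: blocked at chain node S ∈ conditioning set.
  P2: blocked at chain node S ∈ conditioning set.
  P3: blocked at collider R (neither it nor any descendant is in the conditioning set).
  P4: blocked at collider R (neither it nor any descendant is in the conditioning set).
  P5: blocked at chain node S ∈ conditioning set.
  P6: blocked at fork node S ∈ conditioning set.
  P7: blocked at fork node S ∈ conditioning set.
{B, S} satisfies the backdoor criterion.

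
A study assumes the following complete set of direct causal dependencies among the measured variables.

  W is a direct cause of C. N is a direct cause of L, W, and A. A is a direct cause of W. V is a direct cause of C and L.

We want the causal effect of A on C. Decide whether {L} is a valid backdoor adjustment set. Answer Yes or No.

Backdoor paths from A to C (paths whose first edge points into A):
  P1: A <- N -> L <- V -> C
  P2: A <- N -> W -> C
Condition 1 (no descendant of A in the set): holds — descendants of A are {C, W}; none are in {L}.
Condition 2 (every backdoor path blocked by {L}):
  P1: open — collider(s) L are conditioned on (or have a conditioned descendant) and no non-collider on the path is in the set.
  P2: open — no interior node is in the conditioning set.
{L} does not satisfy the backdoor criterion.

No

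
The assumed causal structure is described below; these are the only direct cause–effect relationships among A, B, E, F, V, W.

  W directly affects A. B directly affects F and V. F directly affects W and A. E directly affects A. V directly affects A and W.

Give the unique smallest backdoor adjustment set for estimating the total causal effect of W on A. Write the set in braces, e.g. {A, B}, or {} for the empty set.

Variables eligible for adjustment (non-descendants of W, excluding W and A): {B, E, F, V}.
Backdoor paths from W to A:
  P1: W <- V <- B -> F -> A
  P2: W <- V -> A
  P3: W <- F <- B -> V -> A
  P4: W <- F -> A
The empty set is not sufficient: P1 (W <- V <- B -> F -> A) has no collider blocking it and no conditioned non-collider, so it is open.
Try {F, V}:
  P1: blocked at chain node V ∈ conditioning set.
  P2: blocked at fork node V ∈ conditioning set.
  P3: blocked at chain node F ∈ conditioning set.
  P4: blocked at fork node F ∈ conditioning set.
{F, V} contains no descendant of W and blocks every backdoor path.
Every element of {F, V} is needed (dropping F leaves P4 open; dropping V leaves P2 open), so no proper subset is valid.
Among all size-2 subsets of the eligible variables, only {F, V} blocks every backdoor path, so it is the unique smallest valid adjustment set.

{F, V}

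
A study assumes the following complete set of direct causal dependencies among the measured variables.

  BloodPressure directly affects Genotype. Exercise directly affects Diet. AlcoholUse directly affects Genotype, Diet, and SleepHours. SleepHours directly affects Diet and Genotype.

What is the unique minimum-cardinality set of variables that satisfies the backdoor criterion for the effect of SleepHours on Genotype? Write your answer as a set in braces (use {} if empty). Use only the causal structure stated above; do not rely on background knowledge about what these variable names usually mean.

{AlcoholUse}

Variables eligible for adjustment (non-descendants of SleepHours, excluding SleepHours and Genotype): {AlcoholUse, BloodPressure, Exercise}.
Backdoor paths from SleepHours to Genotype:
  P1: SleepHours <- AlcoholUse -> Genotype
The empty set is not sufficient: P1 (SleepHours <- AlcoholUse -> Genotype) has no collider blocking it and no conditioned non-collider, so it is open.
Try {AlcoholUse}:
  P1: blocked at fork node AlcoholUse ∈ conditioning set.
{AlcoholUse} contains no descendant of SleepHours and blocks every backdoor path.
No other singleton works — e.g. {Exercise} leaves P1 open — so {AlcoholUse} is the unique smallest valid adjustment set.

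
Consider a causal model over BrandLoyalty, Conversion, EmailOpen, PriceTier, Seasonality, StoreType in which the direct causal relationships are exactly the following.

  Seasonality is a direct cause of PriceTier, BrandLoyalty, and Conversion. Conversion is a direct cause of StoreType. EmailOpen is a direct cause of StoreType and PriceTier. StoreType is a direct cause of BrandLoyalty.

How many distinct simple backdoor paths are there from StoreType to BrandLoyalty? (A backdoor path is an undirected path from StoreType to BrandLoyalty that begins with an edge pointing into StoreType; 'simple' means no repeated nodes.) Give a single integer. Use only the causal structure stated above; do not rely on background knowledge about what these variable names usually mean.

A backdoor path from StoreType to BrandLoyalty is any simple undirected path whose first edge points into StoreType (i.e. leaves StoreType via a parent).
Parents of StoreType: {Conversion, EmailOpen}.
Enumerating:
  P1: StoreType <- EmailOpen -> PriceTier <- Seasonality -> BrandLoyalty
  P2: StoreType <- Conversion <- Seasonality -> BrandLoyalty
That exhausts the simple backdoor paths. Count: 2.

2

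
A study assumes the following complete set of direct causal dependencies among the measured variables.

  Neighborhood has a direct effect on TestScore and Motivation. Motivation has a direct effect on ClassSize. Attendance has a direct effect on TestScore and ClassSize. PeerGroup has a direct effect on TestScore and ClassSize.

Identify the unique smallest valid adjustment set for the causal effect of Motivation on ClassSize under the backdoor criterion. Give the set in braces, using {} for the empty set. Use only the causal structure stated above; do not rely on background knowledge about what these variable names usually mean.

Variables eligible for adjustment (non-descendants of Motivation, excluding Motivation and ClassSize): {Attendance, Neighborhood, PeerGroup, TestScore}.
Backdoor paths from Motivation to ClassSize:
  P1: Motivation <- Neighborhood -> TestScore <- PeerGroup -> ClassSize
  P2: Motivation <- Neighborhood -> TestScore <- Attendance -> ClassSize
Each backdoor path contains an unconditioned collider, so every path is already blocked with the empty conditioning set:
  P1: blocked at collider TestScore (neither it nor any descendant is in the conditioning set).
  P2: blocked at collider TestScore (neither it nor any descendant is in the conditioning set).
The empty set is therefore the unique smallest valid set.

{}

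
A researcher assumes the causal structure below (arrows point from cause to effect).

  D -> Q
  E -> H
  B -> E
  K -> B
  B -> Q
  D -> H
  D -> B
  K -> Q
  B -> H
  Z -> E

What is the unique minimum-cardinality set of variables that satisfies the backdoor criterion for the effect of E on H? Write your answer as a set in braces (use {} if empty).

Variables eligible for adjustment (non-descendants of E, excluding E and H): {B, D, K, Q, Z}.
Backdoor paths from E to H:
  P1: E <- B <- D -> H
  P2: E <- B <- K -> Q <- D -> H
  P3: E <- B -> Q <- D -> H
  P4: E <- B -> H
The empty set is not sufficient: P1 (E <- B <- D -> H) has no collider blocking it and no conditioned non-collider, so it is open.
Try {B}:
  P1: blocked at chain node B ∈ conditioning set.
  P2: blocked at chain node B ∈ conditioning set.
  P3: blocked at fork node B ∈ conditioning set.
  P4: blocked at fork node B ∈ conditioning set.
{B} contains no descendant of E and blocks every backdoor path.
No other singleton works — e.g. {Z} leaves P1 open — so {B} is the unique smallest valid adjustment set.

{B}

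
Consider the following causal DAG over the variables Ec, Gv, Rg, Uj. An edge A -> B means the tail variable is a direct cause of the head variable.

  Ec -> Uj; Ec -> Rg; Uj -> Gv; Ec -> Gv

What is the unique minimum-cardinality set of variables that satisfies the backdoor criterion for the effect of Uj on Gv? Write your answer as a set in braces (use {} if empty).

Variables eligible for adjustment (non-descendants of Uj, excluding Uj and Gv): {Ec, Rg}.
Backdoor paths from Uj to Gv:
  P1: Uj <- Ec -> Gv
The empty set is not sufficient: P1 (Uj <- Ec -> Gv) has no collider blocking it and no conditioned non-collider, so it is open.
Try {Ec}:
  P1: blocked at fork node Ec ∈ conditioning set.
{Ec} contains no descendant of Uj and blocks every backdoor path.
No other singleton works — e.g. {Rg} leaves P1 open — so {Ec} is the unique smallest valid adjustment set.

{Ec}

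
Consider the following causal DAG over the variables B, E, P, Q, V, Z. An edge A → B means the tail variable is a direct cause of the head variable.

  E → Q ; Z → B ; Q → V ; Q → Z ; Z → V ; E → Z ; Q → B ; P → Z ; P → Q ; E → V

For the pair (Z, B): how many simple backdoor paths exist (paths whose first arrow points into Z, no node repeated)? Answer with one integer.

A backdoor path from Z to B is any simple undirected path whose first edge points into Z (i.e. leaves Z via a parent).
Parents of Z: {E, P, Q}.
Enumerating:
  P1: Z <- E -> Q -> B
  P2: Z <- E -> V <- Q -> B
  P3: Z <- P -> Q -> B
  P4: Z <- Q -> B
That exhausts the simple backdoor paths. Count: 4.

4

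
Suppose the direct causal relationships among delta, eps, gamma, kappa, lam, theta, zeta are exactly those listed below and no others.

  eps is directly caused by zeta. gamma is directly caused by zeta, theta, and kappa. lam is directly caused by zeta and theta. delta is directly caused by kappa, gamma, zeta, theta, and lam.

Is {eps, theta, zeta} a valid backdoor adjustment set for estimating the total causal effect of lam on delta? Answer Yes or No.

Backdoor paths from lam to delta (paths whose first edge points into lam):
  P1: lam <- zeta -> gamma <- kappa -> delta
  P2: lam <- zeta -> gamma <- theta -> delta
  P3: lam <- zeta -> gamma -> delta
  P4: lam <- zeta -> delta
  P5: lam <- theta -> gamma <- kappa -> delta
  P6: lam <- theta -> gamma <- zeta -> delta
  P7: lam <- theta -> gamma -> delta
  P8: lam <- theta -> delta
Condition 1 (no descendant of lam in the set): holds — descendants of lam are {delta}; none are in {eps, theta, zeta}.
Condition 2 (every backdoor path blocked by {eps, theta, zeta}):
  P1: blocked at fork node zeta ∈ conditioning set.
  P2: blocked at fork node zeta ∈ conditioning set.
  P3: blocked at fork node zeta ∈ conditioning set.
  P4: blocked at fork node zeta ∈ conditioning set.
  P5: blocked at fork node theta ∈ conditioning set.
  P6: blocked at fork node theta ∈ conditioning set.
  P7: blocked at fork node theta ∈ conditioning set.
  P8: blocked at fork node theta ∈ conditioning set.
{eps, theta, zeta} satisfies the backdoor criterion.

Yes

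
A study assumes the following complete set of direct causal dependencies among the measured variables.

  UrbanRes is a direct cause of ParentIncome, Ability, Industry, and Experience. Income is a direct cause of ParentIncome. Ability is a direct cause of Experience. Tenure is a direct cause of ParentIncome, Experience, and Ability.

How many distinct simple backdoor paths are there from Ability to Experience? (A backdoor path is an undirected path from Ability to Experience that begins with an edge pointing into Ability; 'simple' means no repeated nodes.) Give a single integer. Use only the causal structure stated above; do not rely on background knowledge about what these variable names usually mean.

A backdoor path from Ability to Experience is any simple undirected path whose first edge points into Ability (i.e. leaves Ability via a parent).
Parents of Ability: {Tenure, UrbanRes}.
Enumerating:
  P1: Ability <- Tenure -> ParentIncome <- UrbanRes -> Experience
  P2: Ability <- Tenure -> Experience
  P3: Ability <- UrbanRes -> ParentIncome <- Tenure -> Experience
  P4: Ability <- UrbanRes -> Experience
That exhausts the simple backdoor paths. Count: 4.

4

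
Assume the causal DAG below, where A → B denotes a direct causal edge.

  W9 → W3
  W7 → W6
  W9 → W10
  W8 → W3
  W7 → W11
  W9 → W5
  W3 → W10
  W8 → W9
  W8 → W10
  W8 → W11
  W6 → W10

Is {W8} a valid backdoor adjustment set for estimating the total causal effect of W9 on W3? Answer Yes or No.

Yes

Backdoor paths from W9 to W3 (paths whose first edge points into W9):
  P1: W9 <- W8 -> W3
  P2: W9 <- W8 -> W11 <- W7 -> W6 -> W10 <- W3
  P3: W9 <- W8 -> W10 <- W3
Condition 1 (no descendant of W9 in the set): holds — descendants of W9 are {W10, W3, W5}; none are in {W8}.
Condition 2 (every backdoor path blocked by {W8}):
  P1: blocked at fork node W8 ∈ conditioning set.
  P2: blocked at fork node W8 ∈ conditioning set.
  P3: blocked at fork node W8 ∈ conditioning set.
{W8} satisfies the backdoor criterion.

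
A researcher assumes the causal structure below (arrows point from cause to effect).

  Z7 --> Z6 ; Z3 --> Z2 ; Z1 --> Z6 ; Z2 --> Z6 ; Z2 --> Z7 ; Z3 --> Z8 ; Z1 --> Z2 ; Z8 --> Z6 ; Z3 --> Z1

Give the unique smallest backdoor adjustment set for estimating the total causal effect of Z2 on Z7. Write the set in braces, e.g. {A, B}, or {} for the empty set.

Variables eligible for adjustment (non-descendants of Z2, excluding Z2 and Z7): {Z1, Z3, Z8}.
Backdoor paths from Z2 to Z7:
  P1: Z2 <- Z3 -> Z8 -> Z6 <- Z7
  P2: Z2 <- Z3 -> Z1 -> Z6 <- Z7
  P3: Z2 <- Z1 <- Z3 -> Z8 -> Z6 <- Z7
  P4: Z2 <- Z1 -> Z6 <- Z7
Each backdoor path contains an unconditioned collider, so every path is already blocked with the empty conditioning set:
  P1: blocked at collider Z6 (neither it nor any descendant is in the conditioning set).
  P2: blocked at collider Z6 (neither it nor any descendant is in the conditioning set).
  P3: blocked at collider Z6 (neither it nor any descendant is in the conditioning set).
  P4: blocked at collider Z6 (neither it nor any descendant is in the conditioning set).
The empty set is therefore the unique smallest valid set.

{}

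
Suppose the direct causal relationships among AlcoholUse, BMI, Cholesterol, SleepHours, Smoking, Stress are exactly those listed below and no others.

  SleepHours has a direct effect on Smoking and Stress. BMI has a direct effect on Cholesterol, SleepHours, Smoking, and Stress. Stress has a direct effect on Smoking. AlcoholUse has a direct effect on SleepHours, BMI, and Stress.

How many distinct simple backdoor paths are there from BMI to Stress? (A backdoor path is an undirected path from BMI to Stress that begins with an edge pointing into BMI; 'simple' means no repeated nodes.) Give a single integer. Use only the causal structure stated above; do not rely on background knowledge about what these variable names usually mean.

3

A backdoor path from BMI to Stress is any simple undirected path whose first edge points into BMI (i.e. leaves BMI via a parent).
Parents of BMI: {AlcoholUse}.
Enumerating:
  P1: BMI <- AlcoholUse -> SleepHours -> Stress
  P2: BMI <- AlcoholUse -> SleepHours -> Smoking <- Stress
  P3: BMI <- AlcoholUse -> Stress
That exhausts the simple backdoor paths. Count: 3.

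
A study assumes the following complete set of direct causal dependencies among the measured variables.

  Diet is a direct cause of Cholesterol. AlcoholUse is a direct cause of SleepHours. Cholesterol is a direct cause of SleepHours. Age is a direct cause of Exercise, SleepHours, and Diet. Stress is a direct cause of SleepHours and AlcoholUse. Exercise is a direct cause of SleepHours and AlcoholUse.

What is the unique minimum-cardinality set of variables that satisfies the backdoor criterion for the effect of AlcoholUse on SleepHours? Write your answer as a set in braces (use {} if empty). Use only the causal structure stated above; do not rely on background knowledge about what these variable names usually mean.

{Exercise, Stress}

Variables eligible for adjustment (non-descendants of AlcoholUse, excluding AlcoholUse and SleepHours): {Age, Cholesterol, Diet, Exercise, Stress}.
Backdoor paths from AlcoholUse to SleepHours:
  P1: AlcoholUse <- Stress -> SleepHours
  P2: AlcoholUse <- Exercise <- Age -> Diet -> Cholesterol -> SleepHours
  P3: AlcoholUse <- Exercise <- Age -> SleepHours
  P4: AlcoholUse <- Exercise -> SleepHours
The empty set is not sufficient: P1 (AlcoholUse <- Stress -> SleepHours) has no collider blocking it and no conditioned non-collider, so it is open.
Try {Exercise, Stress}:
  P1: blocked at fork node Stress ∈ conditioning set.
  P2: blocked at chain node Exercise ∈ conditioning set.
  P3: blocked at chain node Exercise ∈ conditioning set.
  P4: blocked at fork node Exercise ∈ conditioning set.
{Exercise, Stress} contains no descendant of AlcoholUse and blocks every backdoor path.
Every element of {Exercise, Stress} is needed (dropping Exercise leaves P2 open; dropping Stress leaves P1 open), so no proper subset is valid.
Among all size-2 subsets of the eligible variables, only {Exercise, Stress} blocks every backdoor path, so it is the unique smallest valid adjustment set.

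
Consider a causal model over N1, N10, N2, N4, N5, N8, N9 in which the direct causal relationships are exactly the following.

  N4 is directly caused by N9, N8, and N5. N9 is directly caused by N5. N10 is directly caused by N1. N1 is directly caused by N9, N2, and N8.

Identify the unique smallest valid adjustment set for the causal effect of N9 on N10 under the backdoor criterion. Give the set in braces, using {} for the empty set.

Variables eligible for adjustment (non-descendants of N9, excluding N9 and N10): {N2, N5, N8}.
Backdoor paths from N9 to N10:
  P1: N9 <- N5 -> N4 <- N8 -> N1 -> N10
Each backdoor path contains an unconditioned collider, so every path is already blocked with the empty conditioning set:
  P1: blocked at collider N4 (neither it nor any descendant is in the conditioning set).
The empty set is therefore the unique smallest valid set.

{}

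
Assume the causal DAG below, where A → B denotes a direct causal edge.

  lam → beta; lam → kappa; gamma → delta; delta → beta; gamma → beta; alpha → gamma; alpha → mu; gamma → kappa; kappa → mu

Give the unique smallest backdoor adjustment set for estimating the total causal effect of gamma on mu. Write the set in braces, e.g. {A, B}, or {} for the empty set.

{alpha}

Variables eligible for adjustment (non-descendants of gamma, excluding gamma and mu): {alpha, lam}.
Backdoor paths from gamma to mu:
  P1: gamma <- alpha -> mu
The empty set is not sufficient: P1 (gamma <- alpha -> mu) has no collider blocking it and no conditioned non-collider, so it is open.
Try {alpha}:
  P1: blocked at fork node alpha ∈ conditioning set.
{alpha} contains no descendant of gamma and blocks every backdoor path.
No other singleton works — e.g. {lam} leaves P1 open — so {alpha} is the unique smallest valid adjustment set.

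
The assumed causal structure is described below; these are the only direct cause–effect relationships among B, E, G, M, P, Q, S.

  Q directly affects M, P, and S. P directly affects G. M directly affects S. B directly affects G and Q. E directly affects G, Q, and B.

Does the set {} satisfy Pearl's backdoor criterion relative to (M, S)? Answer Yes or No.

Backdoor paths from M to S (paths whose first edge points into M):
  P1: M <- Q -> S
Condition 1 (no descendant of M in the set): holds — descendants of M are {S}; none are in {}.
Condition 2 (every backdoor path blocked by {}):
  P1: open — no interior node is in the conditioning set.
{} does not satisfy the backdoor criterion.

No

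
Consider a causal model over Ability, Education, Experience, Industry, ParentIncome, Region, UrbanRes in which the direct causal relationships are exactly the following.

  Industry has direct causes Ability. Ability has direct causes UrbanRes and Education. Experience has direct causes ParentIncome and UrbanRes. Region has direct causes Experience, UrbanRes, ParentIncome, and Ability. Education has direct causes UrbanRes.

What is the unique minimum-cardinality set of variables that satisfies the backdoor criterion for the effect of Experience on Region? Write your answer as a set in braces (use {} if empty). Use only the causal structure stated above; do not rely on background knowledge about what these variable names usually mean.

{ParentIncome, UrbanRes}

Variables eligible for adjustment (non-descendants of Experience, excluding Experience and Region): {Ability, Education, Industry, ParentIncome, UrbanRes}.
Backdoor paths from Experience to Region:
  P1: Experience <- ParentIncome -> Region
  P2: Experience <- UrbanRes -> Education -> Ability -> Region
  P3: Experience <- UrbanRes -> Ability -> Region
  P4: Experience <- UrbanRes -> Region
The empty set is not sufficient: P1 (Experience <- ParentIncome -> Region) has no collider blocking it and no conditioned non-collider, so it is open.
Try {ParentIncome, UrbanRes}:
  P1: blocked at fork node ParentIncome ∈ conditioning set.
  P2: blocked at fork node UrbanRes ∈ conditioning set.
  P3: blocked at fork node UrbanRes ∈ conditioning set.
  P4: blocked at fork node UrbanRes ∈ conditioning set.
{ParentIncome, UrbanRes} contains no descendant of Experience and blocks every backdoor path.
Every element of {ParentIncome, UrbanRes} is needed (dropping ParentIncome leaves P1 open; dropping UrbanRes leaves P2 open), so no proper subset is valid.
Among all size-2 subsets of the eligible variables, only {ParentIncome, UrbanRes} blocks every backdoor path, so it is the unique smallest valid adjustment set.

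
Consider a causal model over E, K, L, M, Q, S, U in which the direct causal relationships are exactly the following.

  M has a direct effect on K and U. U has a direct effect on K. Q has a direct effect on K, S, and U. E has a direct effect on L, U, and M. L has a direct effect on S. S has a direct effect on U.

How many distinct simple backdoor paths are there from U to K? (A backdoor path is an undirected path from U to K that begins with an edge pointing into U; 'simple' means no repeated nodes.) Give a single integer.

8

A backdoor path from U to K is any simple undirected path whose first edge points into U (i.e. leaves U via a parent).
Parents of U: {E, M, Q, S}.
Enumerating:
  P1: U <- Q -> S <- L <- E -> M -> K
  P2: U <- Q -> K
  P3: U <- E -> L -> S <- Q -> K
  P4: U <- E -> M -> K
  P5: U <- S <- Q -> K
  P6: U <- S <- L <- E -> M -> K
  P7: U <- M <- E -> L -> S <- Q -> K
  P8: U <- M -> K
That exhausts the simple backdoor paths. Count: 8.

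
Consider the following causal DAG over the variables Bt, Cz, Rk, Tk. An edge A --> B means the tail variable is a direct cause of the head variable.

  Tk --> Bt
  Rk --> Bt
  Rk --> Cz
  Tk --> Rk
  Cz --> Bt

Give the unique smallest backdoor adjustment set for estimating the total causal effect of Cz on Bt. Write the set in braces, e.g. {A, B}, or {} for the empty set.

Variables eligible for adjustment (non-descendants of Cz, excluding Cz and Bt): {Rk, Tk}.
Backdoor paths from Cz to Bt:
  P1: Cz <- Rk <- Tk -> Bt
  P2: Cz <- Rk -> Bt
The empty set is not sufficient: P1 (Cz <- Rk <- Tk -> Bt) has no collider blocking it and no conditioned non-collider, so it is open.
Try {Rk}:
  P1: blocked at chain node Rk ∈ conditioning set.
  P2: blocked at fork node Rk ∈ conditioning set.
{Rk} contains no descendant of Cz and blocks every backdoor path.
No other singleton works — e.g. {Tk} leaves P2 open — so {Rk} is the unique smallest valid adjustment set.

{Rk}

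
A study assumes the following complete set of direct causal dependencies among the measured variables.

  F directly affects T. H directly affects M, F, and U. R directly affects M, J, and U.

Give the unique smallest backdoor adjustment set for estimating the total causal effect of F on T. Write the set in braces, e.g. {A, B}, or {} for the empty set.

Variables eligible for adjustment (non-descendants of F, excluding F and T): {H, J, M, R, U}.
Backdoor paths from F to T:
  (none)
With no backdoor paths the empty set already satisfies the criterion, and it is trivially minimal.

{}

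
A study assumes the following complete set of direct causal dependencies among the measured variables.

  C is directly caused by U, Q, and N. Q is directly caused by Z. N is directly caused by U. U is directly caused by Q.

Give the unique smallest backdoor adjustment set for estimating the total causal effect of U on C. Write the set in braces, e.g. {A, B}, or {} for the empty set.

{Q}

Variables eligible for adjustment (non-descendants of U, excluding U and C): {Q, Z}.
Backdoor paths from U to C:
  P1: U <- Q -> C
The empty set is not sufficient: P1 (U <- Q -> C) has no collider blocking it and no conditioned non-collider, so it is open.
Try {Q}:
  P1: blocked at fork node Q ∈ conditioning set.
{Q} contains no descendant of U and blocks every backdoor path.
No other singleton works — e.g. {Z} leaves P1 open — so {Q} is the unique smallest valid adjustment set.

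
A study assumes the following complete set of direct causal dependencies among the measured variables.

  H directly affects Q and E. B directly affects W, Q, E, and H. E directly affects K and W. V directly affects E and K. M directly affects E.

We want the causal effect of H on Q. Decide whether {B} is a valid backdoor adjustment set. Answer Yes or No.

Backdoor paths from H to Q (paths whose first edge points into H):
  P1: H <- B -> Q
Condition 1 (no descendant of H in the set): holds — descendants of H are {E, K, Q, W}; none are in {B}.
Condition 2 (every backdoor path blocked by {B}):
  P1: blocked at fork node B ∈ conditioning set.
{B} satisfies the backdoor criterion.

Yes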